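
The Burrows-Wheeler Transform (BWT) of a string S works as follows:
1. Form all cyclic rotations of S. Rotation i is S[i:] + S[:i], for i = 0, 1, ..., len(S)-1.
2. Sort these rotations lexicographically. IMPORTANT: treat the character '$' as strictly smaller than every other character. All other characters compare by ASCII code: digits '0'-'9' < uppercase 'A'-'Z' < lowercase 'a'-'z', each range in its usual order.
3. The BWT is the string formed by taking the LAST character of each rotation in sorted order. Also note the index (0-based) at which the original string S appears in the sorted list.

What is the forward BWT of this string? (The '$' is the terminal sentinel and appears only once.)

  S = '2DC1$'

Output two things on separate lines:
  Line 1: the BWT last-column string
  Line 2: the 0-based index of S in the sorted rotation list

All 5 rotations (rotation i = S[i:]+S[:i]):
  rot[0] = 2DC1$
  rot[1] = DC1$2
  rot[2] = C1$2D
  rot[3] = 1$2DC
  rot[4] = $2DC1
Sorted (with $ < everything):
  sorted[0] = $2DC1  (last char: '1')
  sorted[1] = 1$2DC  (last char: 'C')
  sorted[2] = 2DC1$  (last char: '$')
  sorted[3] = C1$2D  (last char: 'D')
  sorted[4] = DC1$2  (last char: '2')
Last column: 1C$D2
Original string S is at sorted index 2

Answer: 1C$D2
2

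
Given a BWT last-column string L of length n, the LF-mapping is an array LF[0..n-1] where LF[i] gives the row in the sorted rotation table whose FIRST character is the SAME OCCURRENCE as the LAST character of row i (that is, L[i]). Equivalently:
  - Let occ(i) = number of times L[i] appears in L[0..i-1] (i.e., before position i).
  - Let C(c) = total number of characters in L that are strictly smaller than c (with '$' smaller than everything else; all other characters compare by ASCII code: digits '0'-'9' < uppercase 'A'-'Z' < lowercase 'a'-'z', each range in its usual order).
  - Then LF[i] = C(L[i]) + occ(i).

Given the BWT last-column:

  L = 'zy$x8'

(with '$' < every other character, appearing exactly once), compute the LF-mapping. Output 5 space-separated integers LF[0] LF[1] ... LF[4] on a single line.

Answer: 4 3 0 2 1

Derivation:
Char counts: '$':1, '8':1, 'x':1, 'y':1, 'z':1
C (first-col start): C('$')=0, C('8')=1, C('x')=2, C('y')=3, C('z')=4
L[0]='z': occ=0, LF[0]=C('z')+0=4+0=4
L[1]='y': occ=0, LF[1]=C('y')+0=3+0=3
L[2]='$': occ=0, LF[2]=C('$')+0=0+0=0
L[3]='x': occ=0, LF[3]=C('x')+0=2+0=2
L[4]='8': occ=0, LF[4]=C('8')+0=1+0=1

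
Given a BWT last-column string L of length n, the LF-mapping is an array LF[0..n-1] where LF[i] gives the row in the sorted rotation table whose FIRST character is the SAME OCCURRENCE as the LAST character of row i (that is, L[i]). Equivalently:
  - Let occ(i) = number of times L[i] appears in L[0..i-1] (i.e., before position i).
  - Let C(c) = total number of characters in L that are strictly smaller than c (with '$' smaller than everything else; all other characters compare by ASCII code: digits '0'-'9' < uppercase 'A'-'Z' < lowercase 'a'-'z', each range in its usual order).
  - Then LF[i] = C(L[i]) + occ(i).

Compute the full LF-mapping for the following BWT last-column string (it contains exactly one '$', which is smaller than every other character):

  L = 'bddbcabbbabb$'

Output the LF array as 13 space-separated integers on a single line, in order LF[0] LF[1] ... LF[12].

Answer: 3 11 12 4 10 1 5 6 7 2 8 9 0

Derivation:
Char counts: '$':1, 'a':2, 'b':7, 'c':1, 'd':2
C (first-col start): C('$')=0, C('a')=1, C('b')=3, C('c')=10, C('d')=11
L[0]='b': occ=0, LF[0]=C('b')+0=3+0=3
L[1]='d': occ=0, LF[1]=C('d')+0=11+0=11
L[2]='d': occ=1, LF[2]=C('d')+1=11+1=12
L[3]='b': occ=1, LF[3]=C('b')+1=3+1=4
L[4]='c': occ=0, LF[4]=C('c')+0=10+0=10
L[5]='a': occ=0, LF[5]=C('a')+0=1+0=1
L[6]='b': occ=2, LF[6]=C('b')+2=3+2=5
L[7]='b': occ=3, LF[7]=C('b')+3=3+3=6
L[8]='b': occ=4, LF[8]=C('b')+4=3+4=7
L[9]='a': occ=1, LF[9]=C('a')+1=1+1=2
L[10]='b': occ=5, LF[10]=C('b')+5=3+5=8
L[11]='b': occ=6, LF[11]=C('b')+6=3+6=9
L[12]='$': occ=0, LF[12]=C('$')+0=0+0=0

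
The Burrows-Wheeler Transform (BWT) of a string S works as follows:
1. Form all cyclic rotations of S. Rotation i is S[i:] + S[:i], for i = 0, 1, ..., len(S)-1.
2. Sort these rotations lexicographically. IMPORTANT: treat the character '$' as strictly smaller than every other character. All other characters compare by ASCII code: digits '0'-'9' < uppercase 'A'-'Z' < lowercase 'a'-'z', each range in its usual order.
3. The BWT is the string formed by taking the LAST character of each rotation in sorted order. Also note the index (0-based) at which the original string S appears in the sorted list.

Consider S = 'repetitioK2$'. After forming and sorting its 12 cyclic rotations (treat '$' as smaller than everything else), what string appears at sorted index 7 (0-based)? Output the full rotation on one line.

All 12 rotations (rotation i = S[i:]+S[:i]):
  rot[0] = repetitioK2$
  rot[1] = epetitioK2$r
  rot[2] = petitioK2$re
  rot[3] = etitioK2$rep
  rot[4] = titioK2$repe
  rot[5] = itioK2$repet
  rot[6] = tioK2$repeti
  rot[7] = ioK2$repetit
  rot[8] = oK2$repetiti
  rot[9] = K2$repetitio
  rot[10] = 2$repetitioK
  rot[11] = $repetitioK2
Sorted (with $ < everything):
  sorted[0] = $repetitioK2
  sorted[1] = 2$repetitioK
  sorted[2] = K2$repetitio
  sorted[3] = epetitioK2$r
  sorted[4] = etitioK2$rep
  sorted[5] = ioK2$repetit
  sorted[6] = itioK2$repet
  sorted[7] = oK2$repetiti
  sorted[8] = petitioK2$re
  sorted[9] = repetitioK2$
  sorted[10] = tioK2$repeti
  sorted[11] = titioK2$repe
sorted[7] = oK2$repetiti

Answer: oK2$repetiti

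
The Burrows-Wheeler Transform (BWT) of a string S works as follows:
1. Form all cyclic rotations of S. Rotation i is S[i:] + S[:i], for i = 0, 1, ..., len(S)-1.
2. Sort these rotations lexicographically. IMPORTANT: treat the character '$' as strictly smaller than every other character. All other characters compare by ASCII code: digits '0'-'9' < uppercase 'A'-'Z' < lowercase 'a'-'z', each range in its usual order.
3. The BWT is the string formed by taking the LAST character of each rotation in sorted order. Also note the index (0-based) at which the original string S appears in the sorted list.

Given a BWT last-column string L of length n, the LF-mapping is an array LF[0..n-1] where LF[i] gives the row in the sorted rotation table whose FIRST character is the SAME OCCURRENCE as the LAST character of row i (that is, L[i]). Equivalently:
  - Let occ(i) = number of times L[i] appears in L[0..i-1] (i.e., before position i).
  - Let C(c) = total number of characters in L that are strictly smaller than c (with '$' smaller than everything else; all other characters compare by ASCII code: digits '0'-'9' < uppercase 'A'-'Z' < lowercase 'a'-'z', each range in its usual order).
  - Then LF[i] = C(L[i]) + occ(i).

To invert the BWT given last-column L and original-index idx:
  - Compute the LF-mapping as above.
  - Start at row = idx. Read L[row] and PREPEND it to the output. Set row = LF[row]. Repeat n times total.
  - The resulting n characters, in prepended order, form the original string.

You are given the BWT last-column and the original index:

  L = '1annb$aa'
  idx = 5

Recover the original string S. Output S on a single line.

Answer: banana1$

Derivation:
LF mapping: 1 2 6 7 5 0 3 4
Walk LF starting at row 5, prepending L[row]:
  step 1: row=5, L[5]='$', prepend. Next row=LF[5]=0
  step 2: row=0, L[0]='1', prepend. Next row=LF[0]=1
  step 3: row=1, L[1]='a', prepend. Next row=LF[1]=2
  step 4: row=2, L[2]='n', prepend. Next row=LF[2]=6
  step 5: row=6, L[6]='a', prepend. Next row=LF[6]=3
  step 6: row=3, L[3]='n', prepend. Next row=LF[3]=7
  step 7: row=7, L[7]='a', prepend. Next row=LF[7]=4
  step 8: row=4, L[4]='b', prepend. Next row=LF[4]=5
Reversed output: banana1$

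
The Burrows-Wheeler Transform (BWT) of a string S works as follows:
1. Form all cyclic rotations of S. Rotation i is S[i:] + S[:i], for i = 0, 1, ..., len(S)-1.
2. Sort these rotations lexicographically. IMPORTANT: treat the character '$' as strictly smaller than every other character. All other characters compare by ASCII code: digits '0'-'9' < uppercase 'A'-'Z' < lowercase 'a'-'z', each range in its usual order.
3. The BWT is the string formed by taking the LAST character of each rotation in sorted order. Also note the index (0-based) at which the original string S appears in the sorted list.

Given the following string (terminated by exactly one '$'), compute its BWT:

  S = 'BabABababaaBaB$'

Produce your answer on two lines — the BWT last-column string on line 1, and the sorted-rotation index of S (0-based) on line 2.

Answer: Bbaa$ABabBbBaaa
4

Derivation:
All 15 rotations (rotation i = S[i:]+S[:i]):
  rot[0] = BabABababaaBaB$
  rot[1] = abABababaaBaB$B
  rot[2] = bABababaaBaB$Ba
  rot[3] = ABababaaBaB$Bab
  rot[4] = BababaaBaB$BabA
  rot[5] = ababaaBaB$BabAB
  rot[6] = babaaBaB$BabABa
  rot[7] = abaaBaB$BabABab
  rot[8] = baaBaB$BabABaba
  rot[9] = aaBaB$BabABabab
  rot[10] = aBaB$BabABababa
  rot[11] = BaB$BabABababaa
  rot[12] = aB$BabABababaaB
  rot[13] = B$BabABababaaBa
  rot[14] = $BabABababaaBaB
Sorted (with $ < everything):
  sorted[0] = $BabABababaaBaB  (last char: 'B')
  sorted[1] = ABababaaBaB$Bab  (last char: 'b')
  sorted[2] = B$BabABababaaBa  (last char: 'a')
  sorted[3] = BaB$BabABababaa  (last char: 'a')
  sorted[4] = BabABababaaBaB$  (last char: '$')
  sorted[5] = BababaaBaB$BabA  (last char: 'A')
  sorted[6] = aB$BabABababaaB  (last char: 'B')
  sorted[7] = aBaB$BabABababa  (last char: 'a')
  sorted[8] = aaBaB$BabABabab  (last char: 'b')
  sorted[9] = abABababaaBaB$B  (last char: 'B')
  sorted[10] = abaaBaB$BabABab  (last char: 'b')
  sorted[11] = ababaaBaB$BabAB  (last char: 'B')
  sorted[12] = bABababaaBaB$Ba  (last char: 'a')
  sorted[13] = baaBaB$BabABaba  (last char: 'a')
  sorted[14] = babaaBaB$BabABa  (last char: 'a')
Last column: Bbaa$ABabBbBaaa
Original string S is at sorted index 4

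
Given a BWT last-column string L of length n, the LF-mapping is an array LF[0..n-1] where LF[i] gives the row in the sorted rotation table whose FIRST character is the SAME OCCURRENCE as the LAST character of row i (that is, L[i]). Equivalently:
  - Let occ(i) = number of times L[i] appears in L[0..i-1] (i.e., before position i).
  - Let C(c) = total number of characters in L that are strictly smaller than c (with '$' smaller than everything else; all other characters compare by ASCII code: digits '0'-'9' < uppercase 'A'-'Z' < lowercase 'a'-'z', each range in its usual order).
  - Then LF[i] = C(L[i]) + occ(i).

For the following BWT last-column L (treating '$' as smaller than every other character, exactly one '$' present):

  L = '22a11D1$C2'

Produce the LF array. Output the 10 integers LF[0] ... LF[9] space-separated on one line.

Answer: 4 5 9 1 2 8 3 0 7 6

Derivation:
Char counts: '$':1, '1':3, '2':3, 'C':1, 'D':1, 'a':1
C (first-col start): C('$')=0, C('1')=1, C('2')=4, C('C')=7, C('D')=8, C('a')=9
L[0]='2': occ=0, LF[0]=C('2')+0=4+0=4
L[1]='2': occ=1, LF[1]=C('2')+1=4+1=5
L[2]='a': occ=0, LF[2]=C('a')+0=9+0=9
L[3]='1': occ=0, LF[3]=C('1')+0=1+0=1
L[4]='1': occ=1, LF[4]=C('1')+1=1+1=2
L[5]='D': occ=0, LF[5]=C('D')+0=8+0=8
L[6]='1': occ=2, LF[6]=C('1')+2=1+2=3
L[7]='$': occ=0, LF[7]=C('$')+0=0+0=0
L[8]='C': occ=0, LF[8]=C('C')+0=7+0=7
L[9]='2': occ=2, LF[9]=C('2')+2=4+2=6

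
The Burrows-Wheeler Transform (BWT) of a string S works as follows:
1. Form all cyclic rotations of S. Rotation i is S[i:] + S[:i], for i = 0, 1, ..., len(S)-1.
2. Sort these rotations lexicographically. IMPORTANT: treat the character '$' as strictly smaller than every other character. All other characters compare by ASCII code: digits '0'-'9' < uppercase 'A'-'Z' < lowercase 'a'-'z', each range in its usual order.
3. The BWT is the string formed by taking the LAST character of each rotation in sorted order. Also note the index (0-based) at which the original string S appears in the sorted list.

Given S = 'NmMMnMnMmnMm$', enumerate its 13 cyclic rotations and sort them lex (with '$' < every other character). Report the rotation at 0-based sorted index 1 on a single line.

Answer: MMnMnMmnMm$Nm

Derivation:
All 13 rotations (rotation i = S[i:]+S[:i]):
  rot[0] = NmMMnMnMmnMm$
  rot[1] = mMMnMnMmnMm$N
  rot[2] = MMnMnMmnMm$Nm
  rot[3] = MnMnMmnMm$NmM
  rot[4] = nMnMmnMm$NmMM
  rot[5] = MnMmnMm$NmMMn
  rot[6] = nMmnMm$NmMMnM
  rot[7] = MmnMm$NmMMnMn
  rot[8] = mnMm$NmMMnMnM
  rot[9] = nMm$NmMMnMnMm
  rot[10] = Mm$NmMMnMnMmn
  rot[11] = m$NmMMnMnMmnM
  rot[12] = $NmMMnMnMmnMm
Sorted (with $ < everything):
  sorted[0] = $NmMMnMnMmnMm
  sorted[1] = MMnMnMmnMm$Nm
  sorted[2] = Mm$NmMMnMnMmn
  sorted[3] = MmnMm$NmMMnMn
  sorted[4] = MnMmnMm$NmMMn
  sorted[5] = MnMnMmnMm$NmM
  sorted[6] = NmMMnMnMmnMm$
  sorted[7] = m$NmMMnMnMmnM
  sorted[8] = mMMnMnMmnMm$N
  sorted[9] = mnMm$NmMMnMnM
  sorted[10] = nMm$NmMMnMnMm
  sorted[11] = nMmnMm$NmMMnM
  sorted[12] = nMnMmnMm$NmMM
sorted[1] = MMnMnMmnMm$Nm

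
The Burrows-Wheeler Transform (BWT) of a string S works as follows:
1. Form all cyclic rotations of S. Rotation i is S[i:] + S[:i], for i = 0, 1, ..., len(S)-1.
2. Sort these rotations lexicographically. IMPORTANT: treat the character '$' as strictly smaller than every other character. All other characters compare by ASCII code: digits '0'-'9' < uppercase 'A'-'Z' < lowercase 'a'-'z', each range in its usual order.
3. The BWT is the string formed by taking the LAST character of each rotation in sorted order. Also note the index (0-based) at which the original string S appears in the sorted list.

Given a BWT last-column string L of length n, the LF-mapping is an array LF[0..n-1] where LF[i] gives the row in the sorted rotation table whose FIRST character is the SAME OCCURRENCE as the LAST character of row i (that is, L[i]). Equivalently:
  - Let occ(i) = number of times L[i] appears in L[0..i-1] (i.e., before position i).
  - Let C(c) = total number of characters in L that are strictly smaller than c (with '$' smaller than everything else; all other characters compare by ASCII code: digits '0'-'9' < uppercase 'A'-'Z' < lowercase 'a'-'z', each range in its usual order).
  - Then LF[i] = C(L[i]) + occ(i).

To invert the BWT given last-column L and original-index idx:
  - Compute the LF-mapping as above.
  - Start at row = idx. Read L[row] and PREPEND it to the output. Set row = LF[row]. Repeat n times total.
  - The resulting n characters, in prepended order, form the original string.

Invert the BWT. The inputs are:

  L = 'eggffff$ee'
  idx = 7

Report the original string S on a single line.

LF mapping: 1 8 9 4 5 6 7 0 2 3
Walk LF starting at row 7, prepending L[row]:
  step 1: row=7, L[7]='$', prepend. Next row=LF[7]=0
  step 2: row=0, L[0]='e', prepend. Next row=LF[0]=1
  step 3: row=1, L[1]='g', prepend. Next row=LF[1]=8
  step 4: row=8, L[8]='e', prepend. Next row=LF[8]=2
  step 5: row=2, L[2]='g', prepend. Next row=LF[2]=9
  step 6: row=9, L[9]='e', prepend. Next row=LF[9]=3
  step 7: row=3, L[3]='f', prepend. Next row=LF[3]=4
  step 8: row=4, L[4]='f', prepend. Next row=LF[4]=5
  step 9: row=5, L[5]='f', prepend. Next row=LF[5]=6
  step 10: row=6, L[6]='f', prepend. Next row=LF[6]=7
Reversed output: ffffegege$

Answer: ffffegege$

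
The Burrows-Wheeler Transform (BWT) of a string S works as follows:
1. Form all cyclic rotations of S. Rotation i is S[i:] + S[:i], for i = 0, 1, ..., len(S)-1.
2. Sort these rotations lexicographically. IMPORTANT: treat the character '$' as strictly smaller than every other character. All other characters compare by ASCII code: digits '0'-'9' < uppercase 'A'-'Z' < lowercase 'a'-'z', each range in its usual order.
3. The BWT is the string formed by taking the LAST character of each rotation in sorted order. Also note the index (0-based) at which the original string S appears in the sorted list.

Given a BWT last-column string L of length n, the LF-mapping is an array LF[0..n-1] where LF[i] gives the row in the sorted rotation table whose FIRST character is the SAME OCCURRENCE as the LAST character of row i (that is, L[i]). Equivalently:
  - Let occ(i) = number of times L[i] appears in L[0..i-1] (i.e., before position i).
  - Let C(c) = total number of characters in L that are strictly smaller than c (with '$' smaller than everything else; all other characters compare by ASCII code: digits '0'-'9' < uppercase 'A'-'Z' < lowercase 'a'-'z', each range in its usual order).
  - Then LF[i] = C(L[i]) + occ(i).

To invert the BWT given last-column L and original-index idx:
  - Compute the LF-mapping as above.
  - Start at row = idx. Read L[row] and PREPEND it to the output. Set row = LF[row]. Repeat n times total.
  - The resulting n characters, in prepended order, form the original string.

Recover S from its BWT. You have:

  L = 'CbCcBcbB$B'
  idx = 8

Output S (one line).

LF mapping: 4 6 5 8 1 9 7 2 0 3
Walk LF starting at row 8, prepending L[row]:
  step 1: row=8, L[8]='$', prepend. Next row=LF[8]=0
  step 2: row=0, L[0]='C', prepend. Next row=LF[0]=4
  step 3: row=4, L[4]='B', prepend. Next row=LF[4]=1
  step 4: row=1, L[1]='b', prepend. Next row=LF[1]=6
  step 5: row=6, L[6]='b', prepend. Next row=LF[6]=7
  step 6: row=7, L[7]='B', prepend. Next row=LF[7]=2
  step 7: row=2, L[2]='C', prepend. Next row=LF[2]=5
  step 8: row=5, L[5]='c', prepend. Next row=LF[5]=9
  step 9: row=9, L[9]='B', prepend. Next row=LF[9]=3
  step 10: row=3, L[3]='c', prepend. Next row=LF[3]=8
Reversed output: cBcCBbbBC$

Answer: cBcCBbbBC$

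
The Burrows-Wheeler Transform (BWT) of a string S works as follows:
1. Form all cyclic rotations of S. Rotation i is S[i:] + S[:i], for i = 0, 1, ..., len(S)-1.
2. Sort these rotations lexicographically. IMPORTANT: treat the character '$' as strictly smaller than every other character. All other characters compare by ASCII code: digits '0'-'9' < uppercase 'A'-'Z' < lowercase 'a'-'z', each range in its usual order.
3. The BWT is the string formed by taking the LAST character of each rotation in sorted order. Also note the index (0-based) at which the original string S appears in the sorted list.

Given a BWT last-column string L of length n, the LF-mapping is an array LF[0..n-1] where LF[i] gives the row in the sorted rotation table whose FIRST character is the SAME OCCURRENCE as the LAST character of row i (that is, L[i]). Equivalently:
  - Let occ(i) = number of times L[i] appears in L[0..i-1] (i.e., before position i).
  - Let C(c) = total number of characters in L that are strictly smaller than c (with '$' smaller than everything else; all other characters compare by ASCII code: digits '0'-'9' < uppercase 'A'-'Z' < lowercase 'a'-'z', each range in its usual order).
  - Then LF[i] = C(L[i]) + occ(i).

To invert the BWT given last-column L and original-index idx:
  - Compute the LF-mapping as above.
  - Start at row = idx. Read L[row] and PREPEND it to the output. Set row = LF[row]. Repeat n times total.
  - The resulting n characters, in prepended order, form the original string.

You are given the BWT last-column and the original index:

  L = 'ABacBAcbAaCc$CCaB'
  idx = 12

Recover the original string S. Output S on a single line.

LF mapping: 1 4 10 14 5 2 15 13 3 11 7 16 0 8 9 12 6
Walk LF starting at row 12, prepending L[row]:
  step 1: row=12, L[12]='$', prepend. Next row=LF[12]=0
  step 2: row=0, L[0]='A', prepend. Next row=LF[0]=1
  step 3: row=1, L[1]='B', prepend. Next row=LF[1]=4
  step 4: row=4, L[4]='B', prepend. Next row=LF[4]=5
  step 5: row=5, L[5]='A', prepend. Next row=LF[5]=2
  step 6: row=2, L[2]='a', prepend. Next row=LF[2]=10
  step 7: row=10, L[10]='C', prepend. Next row=LF[10]=7
  step 8: row=7, L[7]='b', prepend. Next row=LF[7]=13
  step 9: row=13, L[13]='C', prepend. Next row=LF[13]=8
  step 10: row=8, L[8]='A', prepend. Next row=LF[8]=3
  step 11: row=3, L[3]='c', prepend. Next row=LF[3]=14
  step 12: row=14, L[14]='C', prepend. Next row=LF[14]=9
  step 13: row=9, L[9]='a', prepend. Next row=LF[9]=11
  step 14: row=11, L[11]='c', prepend. Next row=LF[11]=16
  step 15: row=16, L[16]='B', prepend. Next row=LF[16]=6
  step 16: row=6, L[6]='c', prepend. Next row=LF[6]=15
  step 17: row=15, L[15]='a', prepend. Next row=LF[15]=12
Reversed output: acBcaCcACbCaABBA$

Answer: acBcaCcACbCaABBA$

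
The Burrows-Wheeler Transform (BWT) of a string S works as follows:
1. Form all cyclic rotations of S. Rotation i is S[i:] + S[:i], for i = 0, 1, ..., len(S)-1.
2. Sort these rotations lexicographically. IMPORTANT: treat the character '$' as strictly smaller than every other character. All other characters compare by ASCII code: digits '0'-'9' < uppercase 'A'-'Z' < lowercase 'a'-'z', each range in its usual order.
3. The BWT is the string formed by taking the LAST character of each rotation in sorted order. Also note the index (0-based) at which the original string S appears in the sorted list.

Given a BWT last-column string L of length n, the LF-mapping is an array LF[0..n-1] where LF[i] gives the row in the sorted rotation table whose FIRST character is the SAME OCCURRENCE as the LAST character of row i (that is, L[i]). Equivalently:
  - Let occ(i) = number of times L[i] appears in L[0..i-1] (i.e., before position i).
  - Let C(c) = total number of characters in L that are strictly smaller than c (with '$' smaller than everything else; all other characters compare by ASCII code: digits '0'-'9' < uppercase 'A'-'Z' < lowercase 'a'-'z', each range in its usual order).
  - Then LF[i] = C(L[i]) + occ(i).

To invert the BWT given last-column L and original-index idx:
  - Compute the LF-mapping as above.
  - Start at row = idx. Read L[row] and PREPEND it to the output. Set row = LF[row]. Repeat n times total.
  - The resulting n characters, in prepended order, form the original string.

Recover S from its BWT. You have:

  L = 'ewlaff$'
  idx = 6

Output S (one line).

LF mapping: 2 6 5 1 3 4 0
Walk LF starting at row 6, prepending L[row]:
  step 1: row=6, L[6]='$', prepend. Next row=LF[6]=0
  step 2: row=0, L[0]='e', prepend. Next row=LF[0]=2
  step 3: row=2, L[2]='l', prepend. Next row=LF[2]=5
  step 4: row=5, L[5]='f', prepend. Next row=LF[5]=4
  step 5: row=4, L[4]='f', prepend. Next row=LF[4]=3
  step 6: row=3, L[3]='a', prepend. Next row=LF[3]=1
  step 7: row=1, L[1]='w', prepend. Next row=LF[1]=6
Reversed output: waffle$

Answer: waffle$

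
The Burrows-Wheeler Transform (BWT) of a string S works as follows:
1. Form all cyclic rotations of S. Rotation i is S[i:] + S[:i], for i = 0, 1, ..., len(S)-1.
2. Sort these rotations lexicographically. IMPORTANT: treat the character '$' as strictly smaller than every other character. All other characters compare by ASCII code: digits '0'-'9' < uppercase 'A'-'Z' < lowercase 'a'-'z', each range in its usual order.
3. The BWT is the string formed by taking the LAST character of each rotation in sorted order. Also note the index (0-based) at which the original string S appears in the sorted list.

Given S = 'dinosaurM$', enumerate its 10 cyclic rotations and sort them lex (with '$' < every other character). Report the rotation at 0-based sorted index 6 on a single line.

All 10 rotations (rotation i = S[i:]+S[:i]):
  rot[0] = dinosaurM$
  rot[1] = inosaurM$d
  rot[2] = nosaurM$di
  rot[3] = osaurM$din
  rot[4] = saurM$dino
  rot[5] = aurM$dinos
  rot[6] = urM$dinosa
  rot[7] = rM$dinosau
  rot[8] = M$dinosaur
  rot[9] = $dinosaurM
Sorted (with $ < everything):
  sorted[0] = $dinosaurM
  sorted[1] = M$dinosaur
  sorted[2] = aurM$dinos
  sorted[3] = dinosaurM$
  sorted[4] = inosaurM$d
  sorted[5] = nosaurM$di
  sorted[6] = osaurM$din
  sorted[7] = rM$dinosau
  sorted[8] = saurM$dino
  sorted[9] = urM$dinosa
sorted[6] = osaurM$din

Answer: osaurM$din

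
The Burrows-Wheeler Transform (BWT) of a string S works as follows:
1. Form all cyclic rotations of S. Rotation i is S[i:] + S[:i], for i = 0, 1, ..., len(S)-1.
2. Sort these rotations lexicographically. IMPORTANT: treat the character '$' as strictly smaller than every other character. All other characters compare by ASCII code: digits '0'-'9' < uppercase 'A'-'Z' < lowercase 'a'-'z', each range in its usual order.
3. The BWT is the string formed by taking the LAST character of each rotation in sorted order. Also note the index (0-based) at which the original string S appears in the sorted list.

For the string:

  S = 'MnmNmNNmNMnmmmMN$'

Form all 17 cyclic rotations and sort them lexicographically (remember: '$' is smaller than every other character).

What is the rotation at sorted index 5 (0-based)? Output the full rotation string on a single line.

All 17 rotations (rotation i = S[i:]+S[:i]):
  rot[0] = MnmNmNNmNMnmmmMN$
  rot[1] = nmNmNNmNMnmmmMN$M
  rot[2] = mNmNNmNMnmmmMN$Mn
  rot[3] = NmNNmNMnmmmMN$Mnm
  rot[4] = mNNmNMnmmmMN$MnmN
  rot[5] = NNmNMnmmmMN$MnmNm
  rot[6] = NmNMnmmmMN$MnmNmN
  rot[7] = mNMnmmmMN$MnmNmNN
  rot[8] = NMnmmmMN$MnmNmNNm
  rot[9] = MnmmmMN$MnmNmNNmN
  rot[10] = nmmmMN$MnmNmNNmNM
  rot[11] = mmmMN$MnmNmNNmNMn
  rot[12] = mmMN$MnmNmNNmNMnm
  rot[13] = mMN$MnmNmNNmNMnmm
  rot[14] = MN$MnmNmNNmNMnmmm
  rot[15] = N$MnmNmNNmNMnmmmM
  rot[16] = $MnmNmNNmNMnmmmMN
Sorted (with $ < everything):
  sorted[0] = $MnmNmNNmNMnmmmMN
  sorted[1] = MN$MnmNmNNmNMnmmm
  sorted[2] = MnmNmNNmNMnmmmMN$
  sorted[3] = MnmmmMN$MnmNmNNmN
  sorted[4] = N$MnmNmNNmNMnmmmM
  sorted[5] = NMnmmmMN$MnmNmNNm
  sorted[6] = NNmNMnmmmMN$MnmNm
  sorted[7] = NmNMnmmmMN$MnmNmN
  sorted[8] = NmNNmNMnmmmMN$Mnm
  sorted[9] = mMN$MnmNmNNmNMnmm
  sorted[10] = mNMnmmmMN$MnmNmNN
  sorted[11] = mNNmNMnmmmMN$MnmN
  sorted[12] = mNmNNmNMnmmmMN$Mn
  sorted[13] = mmMN$MnmNmNNmNMnm
  sorted[14] = mmmMN$MnmNmNNmNMn
  sorted[15] = nmNmNNmNMnmmmMN$M
  sorted[16] = nmmmMN$MnmNmNNmNM
sorted[5] = NMnmmmMN$MnmNmNNm

Answer: NMnmmmMN$MnmNmNNm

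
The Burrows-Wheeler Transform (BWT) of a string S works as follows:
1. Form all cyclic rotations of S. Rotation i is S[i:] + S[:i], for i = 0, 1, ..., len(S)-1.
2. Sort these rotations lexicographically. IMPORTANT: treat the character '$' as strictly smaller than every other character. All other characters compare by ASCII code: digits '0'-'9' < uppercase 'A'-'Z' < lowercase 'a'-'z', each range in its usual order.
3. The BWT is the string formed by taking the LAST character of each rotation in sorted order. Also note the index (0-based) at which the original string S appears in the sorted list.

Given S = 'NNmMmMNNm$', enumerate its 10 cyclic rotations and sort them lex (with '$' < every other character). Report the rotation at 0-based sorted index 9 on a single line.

Answer: mMmMNNm$NN

Derivation:
All 10 rotations (rotation i = S[i:]+S[:i]):
  rot[0] = NNmMmMNNm$
  rot[1] = NmMmMNNm$N
  rot[2] = mMmMNNm$NN
  rot[3] = MmMNNm$NNm
  rot[4] = mMNNm$NNmM
  rot[5] = MNNm$NNmMm
  rot[6] = NNm$NNmMmM
  rot[7] = Nm$NNmMmMN
  rot[8] = m$NNmMmMNN
  rot[9] = $NNmMmMNNm
Sorted (with $ < everything):
  sorted[0] = $NNmMmMNNm
  sorted[1] = MNNm$NNmMm
  sorted[2] = MmMNNm$NNm
  sorted[3] = NNm$NNmMmM
  sorted[4] = NNmMmMNNm$
  sorted[5] = Nm$NNmMmMN
  sorted[6] = NmMmMNNm$N
  sorted[7] = m$NNmMmMNN
  sorted[8] = mMNNm$NNmM
  sorted[9] = mMmMNNm$NN
sorted[9] = mMmMNNm$NN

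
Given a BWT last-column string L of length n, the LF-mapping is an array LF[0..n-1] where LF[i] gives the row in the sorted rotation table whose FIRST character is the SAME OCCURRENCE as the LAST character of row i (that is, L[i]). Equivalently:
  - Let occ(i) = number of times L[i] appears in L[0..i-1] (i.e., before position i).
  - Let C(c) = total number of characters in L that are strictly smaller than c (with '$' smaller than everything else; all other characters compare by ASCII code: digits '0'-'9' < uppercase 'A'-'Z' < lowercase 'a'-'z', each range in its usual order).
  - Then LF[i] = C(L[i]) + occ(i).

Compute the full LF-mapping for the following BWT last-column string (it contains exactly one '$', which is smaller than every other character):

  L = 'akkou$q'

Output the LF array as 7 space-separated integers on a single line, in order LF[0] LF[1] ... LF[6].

Char counts: '$':1, 'a':1, 'k':2, 'o':1, 'q':1, 'u':1
C (first-col start): C('$')=0, C('a')=1, C('k')=2, C('o')=4, C('q')=5, C('u')=6
L[0]='a': occ=0, LF[0]=C('a')+0=1+0=1
L[1]='k': occ=0, LF[1]=C('k')+0=2+0=2
L[2]='k': occ=1, LF[2]=C('k')+1=2+1=3
L[3]='o': occ=0, LF[3]=C('o')+0=4+0=4
L[4]='u': occ=0, LF[4]=C('u')+0=6+0=6
L[5]='$': occ=0, LF[5]=C('$')+0=0+0=0
L[6]='q': occ=0, LF[6]=C('q')+0=5+0=5

Answer: 1 2 3 4 6 0 5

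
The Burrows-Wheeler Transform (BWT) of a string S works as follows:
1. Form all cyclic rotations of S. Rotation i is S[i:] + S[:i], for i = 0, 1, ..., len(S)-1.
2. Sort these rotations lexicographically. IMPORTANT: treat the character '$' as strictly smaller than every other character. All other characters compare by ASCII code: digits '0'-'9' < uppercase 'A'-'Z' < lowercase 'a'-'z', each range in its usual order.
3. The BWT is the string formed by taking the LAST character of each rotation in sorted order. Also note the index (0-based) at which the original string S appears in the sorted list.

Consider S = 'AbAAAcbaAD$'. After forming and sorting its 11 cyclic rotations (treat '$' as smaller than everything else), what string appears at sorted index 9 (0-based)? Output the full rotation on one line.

Answer: baAD$AbAAAc

Derivation:
All 11 rotations (rotation i = S[i:]+S[:i]):
  rot[0] = AbAAAcbaAD$
  rot[1] = bAAAcbaAD$A
  rot[2] = AAAcbaAD$Ab
  rot[3] = AAcbaAD$AbA
  rot[4] = AcbaAD$AbAA
  rot[5] = cbaAD$AbAAA
  rot[6] = baAD$AbAAAc
  rot[7] = aAD$AbAAAcb
  rot[8] = AD$AbAAAcba
  rot[9] = D$AbAAAcbaA
  rot[10] = $AbAAAcbaAD
Sorted (with $ < everything):
  sorted[0] = $AbAAAcbaAD
  sorted[1] = AAAcbaAD$Ab
  sorted[2] = AAcbaAD$AbA
  sorted[3] = AD$AbAAAcba
  sorted[4] = AbAAAcbaAD$
  sorted[5] = AcbaAD$AbAA
  sorted[6] = D$AbAAAcbaA
  sorted[7] = aAD$AbAAAcb
  sorted[8] = bAAAcbaAD$A
  sorted[9] = baAD$AbAAAc
  sorted[10] = cbaAD$AbAAA
sorted[9] = baAD$AbAAAc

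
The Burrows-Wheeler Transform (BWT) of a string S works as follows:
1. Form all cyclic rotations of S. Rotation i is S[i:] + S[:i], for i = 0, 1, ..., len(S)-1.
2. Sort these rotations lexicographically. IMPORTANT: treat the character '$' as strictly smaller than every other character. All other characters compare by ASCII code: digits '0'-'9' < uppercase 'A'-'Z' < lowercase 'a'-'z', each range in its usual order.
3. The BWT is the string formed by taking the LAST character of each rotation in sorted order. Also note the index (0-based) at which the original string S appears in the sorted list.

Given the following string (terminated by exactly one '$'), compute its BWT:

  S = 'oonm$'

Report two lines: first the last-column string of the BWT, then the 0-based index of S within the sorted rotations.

Answer: mnoo$
4

Derivation:
All 5 rotations (rotation i = S[i:]+S[:i]):
  rot[0] = oonm$
  rot[1] = onm$o
  rot[2] = nm$oo
  rot[3] = m$oon
  rot[4] = $oonm
Sorted (with $ < everything):
  sorted[0] = $oonm  (last char: 'm')
  sorted[1] = m$oon  (last char: 'n')
  sorted[2] = nm$oo  (last char: 'o')
  sorted[3] = onm$o  (last char: 'o')
  sorted[4] = oonm$  (last char: '$')
Last column: mnoo$
Original string S is at sorted index 4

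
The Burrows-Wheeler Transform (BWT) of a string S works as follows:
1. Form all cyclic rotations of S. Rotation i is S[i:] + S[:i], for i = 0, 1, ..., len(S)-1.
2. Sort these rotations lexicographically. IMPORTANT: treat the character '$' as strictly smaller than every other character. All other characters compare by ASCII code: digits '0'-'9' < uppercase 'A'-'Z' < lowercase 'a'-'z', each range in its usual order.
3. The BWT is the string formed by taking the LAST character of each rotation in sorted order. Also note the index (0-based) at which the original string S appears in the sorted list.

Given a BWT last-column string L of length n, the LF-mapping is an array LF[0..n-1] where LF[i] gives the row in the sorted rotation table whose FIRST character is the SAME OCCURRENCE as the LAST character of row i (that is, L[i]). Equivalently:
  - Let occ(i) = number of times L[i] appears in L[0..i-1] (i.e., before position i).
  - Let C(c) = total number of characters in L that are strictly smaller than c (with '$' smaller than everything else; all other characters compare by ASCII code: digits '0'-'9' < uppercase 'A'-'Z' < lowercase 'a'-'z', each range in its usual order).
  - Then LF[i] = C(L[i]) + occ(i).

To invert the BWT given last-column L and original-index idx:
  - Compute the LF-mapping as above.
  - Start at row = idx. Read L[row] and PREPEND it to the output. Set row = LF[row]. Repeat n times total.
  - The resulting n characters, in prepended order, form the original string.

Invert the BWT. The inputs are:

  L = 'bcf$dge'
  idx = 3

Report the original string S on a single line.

Answer: degfcb$

Derivation:
LF mapping: 1 2 5 0 3 6 4
Walk LF starting at row 3, prepending L[row]:
  step 1: row=3, L[3]='$', prepend. Next row=LF[3]=0
  step 2: row=0, L[0]='b', prepend. Next row=LF[0]=1
  step 3: row=1, L[1]='c', prepend. Next row=LF[1]=2
  step 4: row=2, L[2]='f', prepend. Next row=LF[2]=5
  step 5: row=5, L[5]='g', prepend. Next row=LF[5]=6
  step 6: row=6, L[6]='e', prepend. Next row=LF[6]=4
  step 7: row=4, L[4]='d', prepend. Next row=LF[4]=3
Reversed output: degfcb$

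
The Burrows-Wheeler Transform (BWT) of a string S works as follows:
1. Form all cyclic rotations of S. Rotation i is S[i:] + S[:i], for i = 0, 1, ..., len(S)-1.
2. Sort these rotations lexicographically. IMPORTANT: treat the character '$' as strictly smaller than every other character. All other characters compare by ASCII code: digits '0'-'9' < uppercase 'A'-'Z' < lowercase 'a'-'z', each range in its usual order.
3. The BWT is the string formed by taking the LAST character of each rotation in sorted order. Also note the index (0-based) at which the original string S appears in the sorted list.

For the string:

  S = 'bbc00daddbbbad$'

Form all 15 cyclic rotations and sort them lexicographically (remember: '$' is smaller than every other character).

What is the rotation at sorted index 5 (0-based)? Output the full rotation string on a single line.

Answer: bad$bbc00daddbb

Derivation:
All 15 rotations (rotation i = S[i:]+S[:i]):
  rot[0] = bbc00daddbbbad$
  rot[1] = bc00daddbbbad$b
  rot[2] = c00daddbbbad$bb
  rot[3] = 00daddbbbad$bbc
  rot[4] = 0daddbbbad$bbc0
  rot[5] = daddbbbad$bbc00
  rot[6] = addbbbad$bbc00d
  rot[7] = ddbbbad$bbc00da
  rot[8] = dbbbad$bbc00dad
  rot[9] = bbbad$bbc00dadd
  rot[10] = bbad$bbc00daddb
  rot[11] = bad$bbc00daddbb
  rot[12] = ad$bbc00daddbbb
  rot[13] = d$bbc00daddbbba
  rot[14] = $bbc00daddbbbad
Sorted (with $ < everything):
  sorted[0] = $bbc00daddbbbad
  sorted[1] = 00daddbbbad$bbc
  sorted[2] = 0daddbbbad$bbc0
  sorted[3] = ad$bbc00daddbbb
  sorted[4] = addbbbad$bbc00d
  sorted[5] = bad$bbc00daddbb
  sorted[6] = bbad$bbc00daddb
  sorted[7] = bbbad$bbc00dadd
  sorted[8] = bbc00daddbbbad$
  sorted[9] = bc00daddbbbad$b
  sorted[10] = c00daddbbbad$bb
  sorted[11] = d$bbc00daddbbba
  sorted[12] = daddbbbad$bbc00
  sorted[13] = dbbbad$bbc00dad
  sorted[14] = ddbbbad$bbc00da
sorted[5] = bad$bbc00daddbb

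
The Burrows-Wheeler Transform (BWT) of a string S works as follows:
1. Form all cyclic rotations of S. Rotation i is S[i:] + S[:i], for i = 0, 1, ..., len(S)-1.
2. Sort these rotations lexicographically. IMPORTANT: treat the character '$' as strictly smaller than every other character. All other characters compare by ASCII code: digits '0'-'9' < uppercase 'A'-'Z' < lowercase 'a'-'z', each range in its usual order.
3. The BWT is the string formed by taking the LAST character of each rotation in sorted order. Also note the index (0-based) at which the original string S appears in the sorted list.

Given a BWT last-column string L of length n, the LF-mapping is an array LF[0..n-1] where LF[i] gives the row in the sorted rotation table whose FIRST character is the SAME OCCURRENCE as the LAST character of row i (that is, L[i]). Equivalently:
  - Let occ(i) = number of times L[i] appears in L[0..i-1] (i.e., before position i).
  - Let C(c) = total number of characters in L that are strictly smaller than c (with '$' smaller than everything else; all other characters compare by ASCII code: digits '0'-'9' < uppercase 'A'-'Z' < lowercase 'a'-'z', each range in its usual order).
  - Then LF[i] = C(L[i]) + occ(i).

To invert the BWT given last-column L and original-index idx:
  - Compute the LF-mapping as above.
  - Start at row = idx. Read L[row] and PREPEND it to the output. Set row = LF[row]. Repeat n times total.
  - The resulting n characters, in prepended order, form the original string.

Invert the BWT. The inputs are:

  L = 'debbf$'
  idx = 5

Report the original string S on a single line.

Answer: febbd$

Derivation:
LF mapping: 3 4 1 2 5 0
Walk LF starting at row 5, prepending L[row]:
  step 1: row=5, L[5]='$', prepend. Next row=LF[5]=0
  step 2: row=0, L[0]='d', prepend. Next row=LF[0]=3
  step 3: row=3, L[3]='b', prepend. Next row=LF[3]=2
  step 4: row=2, L[2]='b', prepend. Next row=LF[2]=1
  step 5: row=1, L[1]='e', prepend. Next row=LF[1]=4
  step 6: row=4, L[4]='f', prepend. Next row=LF[4]=5
Reversed output: febbd$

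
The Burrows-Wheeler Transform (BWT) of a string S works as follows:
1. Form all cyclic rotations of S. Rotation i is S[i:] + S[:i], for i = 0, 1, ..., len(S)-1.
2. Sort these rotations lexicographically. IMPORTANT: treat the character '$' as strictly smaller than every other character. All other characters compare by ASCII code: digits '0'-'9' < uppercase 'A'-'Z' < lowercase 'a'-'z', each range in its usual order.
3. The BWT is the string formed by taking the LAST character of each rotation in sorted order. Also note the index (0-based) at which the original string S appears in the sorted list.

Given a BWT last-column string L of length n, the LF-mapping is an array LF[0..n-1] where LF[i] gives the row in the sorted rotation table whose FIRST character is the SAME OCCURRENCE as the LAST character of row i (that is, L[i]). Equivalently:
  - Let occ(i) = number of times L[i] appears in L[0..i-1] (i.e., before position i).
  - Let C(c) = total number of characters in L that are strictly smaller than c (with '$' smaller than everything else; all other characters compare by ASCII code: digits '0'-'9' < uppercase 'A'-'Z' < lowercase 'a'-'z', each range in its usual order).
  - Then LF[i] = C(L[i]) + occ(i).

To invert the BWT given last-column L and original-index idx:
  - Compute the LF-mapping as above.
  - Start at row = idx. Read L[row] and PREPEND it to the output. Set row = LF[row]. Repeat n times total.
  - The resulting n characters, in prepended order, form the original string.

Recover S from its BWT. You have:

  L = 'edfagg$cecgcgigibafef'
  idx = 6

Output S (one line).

LF mapping: 8 7 11 1 14 15 0 4 9 5 16 6 17 19 18 20 3 2 12 10 13
Walk LF starting at row 6, prepending L[row]:
  step 1: row=6, L[6]='$', prepend. Next row=LF[6]=0
  step 2: row=0, L[0]='e', prepend. Next row=LF[0]=8
  step 3: row=8, L[8]='e', prepend. Next row=LF[8]=9
  step 4: row=9, L[9]='c', prepend. Next row=LF[9]=5
  step 5: row=5, L[5]='g', prepend. Next row=LF[5]=15
  step 6: row=15, L[15]='i', prepend. Next row=LF[15]=20
  step 7: row=20, L[20]='f', prepend. Next row=LF[20]=13
  step 8: row=13, L[13]='i', prepend. Next row=LF[13]=19
  step 9: row=19, L[19]='e', prepend. Next row=LF[19]=10
  step 10: row=10, L[10]='g', prepend. Next row=LF[10]=16
  step 11: row=16, L[16]='b', prepend. Next row=LF[16]=3
  step 12: row=3, L[3]='a', prepend. Next row=LF[3]=1
  step 13: row=1, L[1]='d', prepend. Next row=LF[1]=7
  step 14: row=7, L[7]='c', prepend. Next row=LF[7]=4
  step 15: row=4, L[4]='g', prepend. Next row=LF[4]=14
  step 16: row=14, L[14]='g', prepend. Next row=LF[14]=18
  step 17: row=18, L[18]='f', prepend. Next row=LF[18]=12
  step 18: row=12, L[12]='g', prepend. Next row=LF[12]=17
  step 19: row=17, L[17]='a', prepend. Next row=LF[17]=2
  step 20: row=2, L[2]='f', prepend. Next row=LF[2]=11
  step 21: row=11, L[11]='c', prepend. Next row=LF[11]=6
Reversed output: cfagfggcdabgeifigcee$

Answer: cfagfggcdabgeifigcee$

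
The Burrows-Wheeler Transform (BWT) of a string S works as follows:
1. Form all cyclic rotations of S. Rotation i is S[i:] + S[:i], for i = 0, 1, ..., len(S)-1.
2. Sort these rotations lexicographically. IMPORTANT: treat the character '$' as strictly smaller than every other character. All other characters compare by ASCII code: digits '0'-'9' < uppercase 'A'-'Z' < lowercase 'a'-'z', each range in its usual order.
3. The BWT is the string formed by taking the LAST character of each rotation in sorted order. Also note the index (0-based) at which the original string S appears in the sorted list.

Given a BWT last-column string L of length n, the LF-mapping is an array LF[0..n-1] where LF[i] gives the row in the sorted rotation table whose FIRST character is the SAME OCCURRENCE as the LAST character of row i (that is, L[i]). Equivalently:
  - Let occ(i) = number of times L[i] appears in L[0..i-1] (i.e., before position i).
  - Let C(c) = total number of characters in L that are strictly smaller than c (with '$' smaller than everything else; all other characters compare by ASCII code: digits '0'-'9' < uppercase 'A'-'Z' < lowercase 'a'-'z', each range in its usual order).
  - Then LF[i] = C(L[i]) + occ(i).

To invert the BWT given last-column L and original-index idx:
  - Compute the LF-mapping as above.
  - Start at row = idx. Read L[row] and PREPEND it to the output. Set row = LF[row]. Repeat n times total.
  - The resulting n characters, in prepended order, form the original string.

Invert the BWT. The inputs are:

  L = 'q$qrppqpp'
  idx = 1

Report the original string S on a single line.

LF mapping: 5 0 6 8 1 2 7 3 4
Walk LF starting at row 1, prepending L[row]:
  step 1: row=1, L[1]='$', prepend. Next row=LF[1]=0
  step 2: row=0, L[0]='q', prepend. Next row=LF[0]=5
  step 3: row=5, L[5]='p', prepend. Next row=LF[5]=2
  step 4: row=2, L[2]='q', prepend. Next row=LF[2]=6
  step 5: row=6, L[6]='q', prepend. Next row=LF[6]=7
  step 6: row=7, L[7]='p', prepend. Next row=LF[7]=3
  step 7: row=3, L[3]='r', prepend. Next row=LF[3]=8
  step 8: row=8, L[8]='p', prepend. Next row=LF[8]=4
  step 9: row=4, L[4]='p', prepend. Next row=LF[4]=1
Reversed output: pprpqqpq$

Answer: pprpqqpq$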